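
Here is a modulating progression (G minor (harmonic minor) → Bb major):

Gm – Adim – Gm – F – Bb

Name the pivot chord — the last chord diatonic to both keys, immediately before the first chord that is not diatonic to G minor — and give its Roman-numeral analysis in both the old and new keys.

Gm — i in G minor, vi in Bb major

Chords diatonic to G minor: Gm, Adim, Bbaug, Cm, D, Eb, F#dim.
Reading the progression, the first chord not in that set is F, so the modulation leaves G minor there.
The chord immediately before F is Gm, which is diatonic to both keys: i in G minor and vi in Bb major.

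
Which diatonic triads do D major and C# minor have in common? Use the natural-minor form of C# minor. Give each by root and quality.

F#m, A

Triads in D major: D (I), Em (ii), F#m (iii), G (IV), A (V), Bm (vi), C#dim (vii°).
Triads in C# minor (natural minor): C#m (i), D#dim (ii°), E (III), F#m (iv), G#m (v), A (VI), B (VII).
Shared triads with their functions: F#m (iii in D major, iv in C# minor); A (V in D major, VI in C# minor).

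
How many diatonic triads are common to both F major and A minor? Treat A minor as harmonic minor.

Diatonic triads of F major: F (I), Gm (ii), Am (iii), Bb (IV), C (V), Dm (vi), Edim (vii°).
Diatonic triads of A minor (harmonic minor): Am (i), Bdim (ii°), Caug (III+), Dm (iv), E (V), F (VI), G#dim (vii°).
Matching root and quality in both lists: F, Am, Dm.
That gives 3 common triads.

3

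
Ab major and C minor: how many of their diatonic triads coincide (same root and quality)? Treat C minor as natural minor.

4

Diatonic triads of Ab major: Ab (I), Bbm (ii), Cm (iii), Db (IV), Eb (V), Fm (vi), Gdim (vii°).
Diatonic triads of C minor (natural minor): Cm (i), Ddim (ii°), Eb (III), Fm (iv), Gm (v), Ab (VI), Bb (VII).
Matching root and quality in both lists: Ab, Cm, Eb, Fm.
That gives 4 common triads.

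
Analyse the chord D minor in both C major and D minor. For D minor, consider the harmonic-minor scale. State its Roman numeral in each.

The scale of C major is C D E F G A B; D is degree 2, and the triad built there (D-F-A) is minor, so it is ii.
The scale of D minor (harmonic minor) is D E F G A Bb C#; D is degree 1, and the triad built there (D-F-A) is minor, so it is i.

ii in C major; i in D minor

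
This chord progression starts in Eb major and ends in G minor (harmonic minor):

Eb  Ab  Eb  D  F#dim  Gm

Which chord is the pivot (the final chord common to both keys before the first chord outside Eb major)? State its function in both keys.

Chords diatonic to Eb major: Eb, Fm, Gm, Ab, Bb, Cm, Ddim.
Reading the progression, the first chord not in that set is D, so the modulation leaves Eb major there.
The chord immediately before D is Eb, which is diatonic to both keys: I in Eb major and VI in G minor.

Eb — I in Eb major, VI in G minor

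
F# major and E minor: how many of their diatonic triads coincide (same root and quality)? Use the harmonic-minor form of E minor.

Diatonic triads of F# major: F# (I), G#m (ii), A#m (iii), B (IV), C# (V), D#m (vi), E#dim (vii°).
Diatonic triads of E minor (harmonic minor): Em (i), F#dim (ii°), Gaug (III+), Am (iv), B (V), C (VI), D#dim (vii°).
Matching root and quality in both lists: B.
That gives 1 common triad.

1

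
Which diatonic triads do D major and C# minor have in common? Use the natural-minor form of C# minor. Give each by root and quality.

F#m, A

Triads in D major: D (I), Em (ii), F#m (iii), G (IV), A (V), Bm (vi), C#dim (vii°).
Triads in C# minor (natural minor): C#m (i), D#dim (ii°), E (III), F#m (iv), G#m (v), A (VI), B (VII).
Shared triads with their functions: F#m (iii in D major, iv in C# minor); A (V in D major, VI in C# minor).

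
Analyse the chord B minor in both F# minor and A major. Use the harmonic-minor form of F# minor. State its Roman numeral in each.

iv in F# minor; ii in A major

The scale of F# minor (harmonic minor) is F# G# A B C# D E#; B is degree 4, and the triad built there (B-D-F#) is minor, so it is iv.
The scale of A major is A B C# D E F# G#; B is degree 2, and the triad built there (B-D-F#) is minor, so it is ii.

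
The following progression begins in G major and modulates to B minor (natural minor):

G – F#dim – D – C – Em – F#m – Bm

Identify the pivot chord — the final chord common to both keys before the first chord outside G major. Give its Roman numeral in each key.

Em — vi in G major, iv in B minor

Chords diatonic to G major: G, Am, Bm, C, D, Em, F#dim.
Reading the progression, the first chord not in that set is F#m, so the modulation leaves G major there.
The chord immediately before F#m is Em, which is diatonic to both keys: vi in G major and iv in B minor.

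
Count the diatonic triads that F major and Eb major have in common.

Diatonic triads of F major: F major (I), G minor (ii), A minor (iii), Bb major (IV), C major (V), D minor (vi), E diminished (vii°).
Diatonic triads of Eb major: Eb major (I), F minor (ii), G minor (iii), Ab major (IV), Bb major (V), C minor (vi), D diminished (vii°).
Matching root and quality in both lists: G minor, Bb major.
That gives 2 common triads.

2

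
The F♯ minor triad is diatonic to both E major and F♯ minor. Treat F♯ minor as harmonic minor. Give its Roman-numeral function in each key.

The scale of E major is E F♯ G♯ A B C♯ D♯; F♯ is degree 2, and the triad built there (F♯-A-C♯) is minor, so it is ii.
The scale of F♯ minor (harmonic minor) is F♯ G♯ A B C♯ D E♯; F♯ is degree 1, and the triad built there (F♯-A-C♯) is minor, so it is i.

ii in E major; i in F♯ minor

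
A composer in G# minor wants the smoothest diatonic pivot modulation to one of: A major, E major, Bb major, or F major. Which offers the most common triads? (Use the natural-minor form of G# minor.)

Triads of G# minor (natural minor): G# minor (i), A# diminished (ii°), B major (III), C# minor (iv), D# minor (v), E major (VI), F# major (VII).
A major shares 2: C#m, E.
E major shares 4: G#m, B, C#m, E.
Bb major shares 0: none.
F major shares 0: none.
The most common triads (4) are shared with E major.

E major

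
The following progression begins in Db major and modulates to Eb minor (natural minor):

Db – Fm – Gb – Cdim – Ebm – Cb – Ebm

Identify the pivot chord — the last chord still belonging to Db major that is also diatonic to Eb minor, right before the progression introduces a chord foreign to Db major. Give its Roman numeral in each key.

Chords diatonic to Db major: Db, Ebm, Fm, Gb, Ab, Bbm, Cdim.
Reading the progression, the first chord not in that set is Cb, so the modulation leaves Db major there.
The chord immediately before Cb is Ebm, which is diatonic to both keys: ii in Db major and i in Eb minor.

Ebm — ii in Db major, i in Eb minor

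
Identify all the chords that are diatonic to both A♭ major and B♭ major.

Triads in A♭ major: A♭ (I), B♭m (ii), Cm (iii), D♭ (IV), E♭ (V), Fm (vi), Gdim (vii°).
Triads in B♭ major: B♭ (I), Cm (ii), Dm (iii), E♭ (IV), F (V), Gm (vi), Adim (vii°).
Shared triads with their functions: Cm (iii in A♭ major, ii in B♭ major); E♭ (V in A♭ major, IV in B♭ major).

Cm, E♭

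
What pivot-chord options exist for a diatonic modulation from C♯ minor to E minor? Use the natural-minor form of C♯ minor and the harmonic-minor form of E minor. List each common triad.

D♯dim, B

Triads in C♯ minor (natural minor): C♯m (i), D♯dim (ii°), E (III), F♯m (iv), G♯m (v), A (VI), B (VII).
Triads in E minor (harmonic minor): Em (i), F♯dim (ii°), Gaug (III+), Am (iv), B (V), C (VI), D♯dim (vii°).
Shared triads with their functions: D♯dim (ii° in C♯ minor, vii° in E minor); B (VII in C♯ minor, V in E minor).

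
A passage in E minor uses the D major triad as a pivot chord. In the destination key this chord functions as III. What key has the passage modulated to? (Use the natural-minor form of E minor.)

The numeral III denotes a major triad on scale degree 3. With D on degree 3, the tonic of the new key is B.
Degree 3 carries a major triad in natural-minor keys, so the destination is B minor.
Check: the diatonic triads of B minor (natural minor) are Bm (i), C#dim (ii°), D (III), Em (iv), F#m (v), G (VI), A (VII) — D major is indeed III.

B minor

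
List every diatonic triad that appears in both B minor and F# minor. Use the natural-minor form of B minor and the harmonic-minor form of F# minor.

Triads in B minor (natural minor): Bm (i), C#dim (ii°), D (III), Em (iv), F#m (v), G (VI), A (VII).
Triads in F# minor (harmonic minor): F#m (i), G#dim (ii°), Aaug (III+), Bm (iv), C# (V), D (VI), E#dim (vii°).
Shared triads with their functions: Bm (i in B minor, iv in F# minor); D (III in B minor, VI in F# minor); F#m (v in B minor, i in F# minor).

Bm, D, F#m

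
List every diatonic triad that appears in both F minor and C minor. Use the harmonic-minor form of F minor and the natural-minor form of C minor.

Fm

Triads in F minor (harmonic minor): F minor (i), G diminished (ii°), Ab augmented (III+), Bb minor (iv), C major (V), Db major (VI), E diminished (vii°).
Triads in C minor (natural minor): C minor (i), D diminished (ii°), Eb major (III), F minor (iv), G minor (v), Ab major (VI), Bb major (VII).
Shared triads with their functions: F minor (i in F minor, iv in C minor).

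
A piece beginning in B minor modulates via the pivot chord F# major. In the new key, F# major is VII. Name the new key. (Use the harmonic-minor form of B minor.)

The numeral VII denotes a major triad on scale degree 7. With F# on degree 7, the tonic of the new key is G#.
Degree 7 carries a major triad in natural-minor keys, so the destination is G# minor.
Check: the diatonic triads of G# minor (natural minor) are G#m (i), A#dim (ii°), B (III), C#m (iv), D#m (v), E (VI), F# (VII) — F# major is indeed VII.

G# minor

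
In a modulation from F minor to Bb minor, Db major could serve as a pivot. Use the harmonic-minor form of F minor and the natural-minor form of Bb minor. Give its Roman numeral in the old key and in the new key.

The scale of F minor (harmonic minor) is F G Ab Bb C Db E; Db is degree 6, and the triad built there (Db-F-Ab) is major, so it is VI.
The scale of Bb minor (natural minor) is Bb C Db Eb F Gb Ab; Db is degree 3, and the triad built there (Db-F-Ab) is major, so it is III.

VI in F minor; III in Bb minor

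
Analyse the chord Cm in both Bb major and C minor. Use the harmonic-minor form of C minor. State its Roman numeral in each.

The scale of Bb major is Bb C D Eb F G A; C is degree 2, and the triad built there (C-Eb-G) is minor, so it is ii.
The scale of C minor (harmonic minor) is C D Eb F G Ab B; C is degree 1, and the triad built there (C-Eb-G) is minor, so it is i.

ii in Bb major; i in C minor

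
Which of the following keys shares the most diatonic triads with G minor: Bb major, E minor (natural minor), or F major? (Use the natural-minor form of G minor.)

Bb major

Triads of G minor (natural minor): Gm (i), Adim (ii°), Bb (III), Cm (iv), Dm (v), Eb (VI), F (VII).
Bb major shares 7: Gm, Adim, Bb, Cm, Dm, Eb, F.
E minor (natural minor) shares 0: none.
F major shares 4: Gm, Bb, Dm, F.
The most common triads (7) are shared with Bb major.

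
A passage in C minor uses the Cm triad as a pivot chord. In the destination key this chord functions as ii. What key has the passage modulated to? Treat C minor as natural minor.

Bb major

The numeral ii denotes a minor triad on scale degree 2. With C on degree 2, the tonic of the new key is Bb.
Degree 2 carries a minor triad in major keys, so the destination is Bb major.
Check: the diatonic triads of Bb major are Bb (I), Cm (ii), Dm (iii), Eb (IV), F (V), Gm (vi), Adim (vii°) — Cm is indeed ii.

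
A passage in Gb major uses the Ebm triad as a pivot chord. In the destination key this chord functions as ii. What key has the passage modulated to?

Db major

The numeral ii denotes a minor triad on scale degree 2. With Eb on degree 2, the tonic of the new key is Db.
Degree 2 carries a minor triad in major keys, so the destination is Db major.
Check: the diatonic triads of Db major are Db (I), Ebm (ii), Fm (iii), Gb (IV), Ab (V), Bbm (vi), Cdim (vii°) — Ebm is indeed ii.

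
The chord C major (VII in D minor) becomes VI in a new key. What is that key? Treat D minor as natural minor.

The numeral VI denotes a major triad on scale degree 6. With C on degree 6, the tonic of the new key is E.
Degree 6 carries a major triad in minor keys, so the destination is E minor.
Check: the diatonic triads of E minor (natural minor) are Em (i), F#dim (ii°), G (III), Am (iv), Bm (v), C (VI), D (VII) — C major is indeed VI.

E minor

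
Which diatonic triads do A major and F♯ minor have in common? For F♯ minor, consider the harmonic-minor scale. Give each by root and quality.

Bm, D, F♯m, G♯dim

Triads in A major: A major (I), B minor (ii), C♯ minor (iii), D major (IV), E major (V), F♯ minor (vi), G♯ diminished (vii°).
Triads in F♯ minor (harmonic minor): F♯ minor (i), G♯ diminished (ii°), A augmented (III+), B minor (iv), C♯ major (V), D major (VI), E♯ diminished (vii°).
Shared triads with their functions: B minor (ii in A major, iv in F♯ minor); D major (IV in A major, VI in F♯ minor); F♯ minor (vi in A major, i in F♯ minor); G♯ diminished (vii° in A major, ii° in F♯ minor).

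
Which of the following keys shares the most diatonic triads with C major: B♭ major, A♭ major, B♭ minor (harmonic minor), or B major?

B♭ major

Triads of C major: C (I), Dm (ii), Em (iii), F (IV), G (V), Am (vi), Bdim (vii°).
B♭ major shares 2: Dm, F.
A♭ major shares 0: none.
B♭ minor (harmonic minor) shares 1: F.
B major shares 0: none.
The most common triads (2) are shared with B♭ major.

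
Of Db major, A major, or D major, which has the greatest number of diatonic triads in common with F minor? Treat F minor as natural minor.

Triads of F minor (natural minor): F minor (i), G diminished (ii°), Ab major (III), Bb minor (iv), C minor (v), Db major (VI), Eb major (VII).
Db major shares 4: Fm, Ab, Bbm, Db.
A major shares 0: none.
D major shares 0: none.
The most common triads (4) are shared with Db major.

Db major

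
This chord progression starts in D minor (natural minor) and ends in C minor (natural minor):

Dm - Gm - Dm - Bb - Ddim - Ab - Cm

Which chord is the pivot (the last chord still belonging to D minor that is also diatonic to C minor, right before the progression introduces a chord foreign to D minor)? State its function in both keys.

Chords diatonic to D minor: Dm, Edim, F, Gm, Am, Bb, C.
Reading the progression, the first chord not in that set is Ddim, so the modulation leaves D minor there.
The chord immediately before Ddim is Bb, which is diatonic to both keys: VI in D minor and VII in C minor.

Bb — VI in D minor, VII in C minor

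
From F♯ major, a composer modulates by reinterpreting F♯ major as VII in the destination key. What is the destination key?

The numeral VII denotes a major triad on scale degree 7. With F♯ on degree 7, the tonic of the new key is G♯.
Degree 7 carries a major triad in natural-minor keys, so the destination is G♯ minor.
Check: the diatonic triads of G♯ minor (natural minor) are G♯m (i), A♯dim (ii°), B (III), C♯m (iv), D♯m (v), E (VI), F♯ (VII) — F♯ major is indeed VII.

G♯ minor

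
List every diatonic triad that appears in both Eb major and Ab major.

Triads in Eb major: Eb major (I), F minor (ii), G minor (iii), Ab major (IV), Bb major (V), C minor (vi), D diminished (vii°).
Triads in Ab major: Ab major (I), Bb minor (ii), C minor (iii), Db major (IV), Eb major (V), F minor (vi), G diminished (vii°).
Shared triads with their functions: Eb major (I in Eb major, V in Ab major); F minor (ii in Eb major, vi in Ab major); Ab major (IV in Eb major, I in Ab major); C minor (vi in Eb major, iii in Ab major).

Eb, Fm, Ab, Cm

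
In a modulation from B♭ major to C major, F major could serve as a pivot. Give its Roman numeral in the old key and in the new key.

V in B♭ major; IV in C major

The scale of B♭ major is B♭ C D E♭ F G A; F is degree 5, and the triad built there (F-A-C) is major, so it is V.
The scale of C major is C D E F G A B; F is degree 4, and the triad built there (F-A-C) is major, so it is IV.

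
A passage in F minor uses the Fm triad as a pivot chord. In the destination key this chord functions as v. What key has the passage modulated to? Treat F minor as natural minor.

The numeral v denotes a minor triad on scale degree 5. With F on degree 5, the tonic of the new key is B♭.
Degree 5 carries a minor triad in natural-minor keys, so the destination is B♭ minor.
Check: the diatonic triads of B♭ minor (natural minor) are B♭m (i), Cdim (ii°), D♭ (III), E♭m (iv), Fm (v), G♭ (VI), A♭ (VII) — Fm is indeed v.

B♭ minor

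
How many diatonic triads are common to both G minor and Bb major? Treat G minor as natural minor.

Diatonic triads of G minor (natural minor): Gm (i), Adim (ii°), Bb (III), Cm (iv), Dm (v), Eb (VI), F (VII).
Diatonic triads of Bb major: Bb (I), Cm (ii), Dm (iii), Eb (IV), F (V), Gm (vi), Adim (vii°).
Matching root and quality in both lists: Gm, Adim, Bb, Cm, Dm, Eb, F.
That gives 7 common triads.

7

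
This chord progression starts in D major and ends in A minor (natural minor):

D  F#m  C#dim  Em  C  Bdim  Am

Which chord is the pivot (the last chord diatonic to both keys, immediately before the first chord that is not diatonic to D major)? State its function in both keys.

Chords diatonic to D major: D, Em, F#m, G, A, Bm, C#dim.
Reading the progression, the first chord not in that set is C, so the modulation leaves D major there.
The chord immediately before C is Em, which is diatonic to both keys: ii in D major and v in A minor.

Em — ii in D major, v in A minor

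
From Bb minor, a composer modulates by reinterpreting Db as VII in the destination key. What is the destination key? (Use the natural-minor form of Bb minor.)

Eb minor

The numeral VII denotes a major triad on scale degree 7. With Db on degree 7, the tonic of the new key is Eb.
Degree 7 carries a major triad in natural-minor keys, so the destination is Eb minor.
Check: the diatonic triads of Eb minor (natural minor) are Ebm (i), Fdim (ii°), Gb (III), Abm (iv), Bbm (v), Cb (VI), Db (VII) — Db is indeed VII.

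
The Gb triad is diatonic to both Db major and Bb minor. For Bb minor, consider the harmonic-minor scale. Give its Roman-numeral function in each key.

IV in Db major; VI in Bb minor

The scale of Db major is Db Eb F Gb Ab Bb C; Gb is degree 4, and the triad built there (Gb-Bb-Db) is major, so it is IV.
The scale of Bb minor (harmonic minor) is Bb C Db Eb F Gb A; Gb is degree 6, and the triad built there (Gb-Bb-Db) is major, so it is VI.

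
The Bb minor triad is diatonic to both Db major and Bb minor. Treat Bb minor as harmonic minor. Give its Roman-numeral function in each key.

vi in Db major; i in Bb minor

The scale of Db major is Db Eb F Gb Ab Bb C; Bb is degree 6, and the triad built there (Bb-Db-F) is minor, so it is vi.
The scale of Bb minor (harmonic minor) is Bb C Db Eb F Gb A; Bb is degree 1, and the triad built there (Bb-Db-F) is minor, so it is i.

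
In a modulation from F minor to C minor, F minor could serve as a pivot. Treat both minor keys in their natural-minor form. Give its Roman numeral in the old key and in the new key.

i in F minor; iv in C minor

The scale of F minor (natural minor) is F G A♭ B♭ C D♭ E♭; F is degree 1, and the triad built there (F-A♭-C) is minor, so it is i.
The scale of C minor (natural minor) is C D E♭ F G A♭ B♭; F is degree 4, and the triad built there (F-A♭-C) is minor, so it is iv.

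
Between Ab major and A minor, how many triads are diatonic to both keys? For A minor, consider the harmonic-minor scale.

0

Diatonic triads of Ab major: Ab (I), Bbm (ii), Cm (iii), Db (IV), Eb (V), Fm (vi), Gdim (vii°).
Diatonic triads of A minor (harmonic minor): Am (i), Bdim (ii°), Caug (III+), Dm (iv), E (V), F (VI), G#dim (vii°).
No triad has the same root and quality in both keys.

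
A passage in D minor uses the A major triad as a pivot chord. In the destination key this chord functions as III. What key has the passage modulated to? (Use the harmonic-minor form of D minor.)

The numeral III denotes a major triad on scale degree 3. With A on degree 3, the tonic of the new key is F#.
Degree 3 carries a major triad in natural-minor keys, so the destination is F# minor.
Check: the diatonic triads of F# minor (natural minor) are F#m (i), G#dim (ii°), A (III), Bm (iv), C#m (v), D (VI), E (VII) — A major is indeed III.

F# minor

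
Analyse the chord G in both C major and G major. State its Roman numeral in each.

The scale of C major is C D E F G A B; G is degree 5, and the triad built there (G-B-D) is major, so it is V.
The scale of G major is G A B C D E F#; G is degree 1, and the triad built there (G-B-D) is major, so it is I.

V in C major; I in G major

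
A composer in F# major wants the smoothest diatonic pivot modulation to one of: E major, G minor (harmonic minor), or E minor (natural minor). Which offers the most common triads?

E major

Triads of F# major: F# major (I), G# minor (ii), A# minor (iii), B major (IV), C# major (V), D# minor (vi), E# diminished (vii°).
E major shares 2: G#m, B.
G minor (harmonic minor) shares 0: none.
E minor (natural minor) shares 0: none.
The most common triads (2) are shared with E major.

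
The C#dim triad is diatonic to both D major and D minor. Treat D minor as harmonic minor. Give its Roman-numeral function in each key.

The scale of D major is D E F# G A B C#; C# is degree 7, and the triad built there (C#-E-G) is diminished, so it is vii°.
The scale of D minor (harmonic minor) is D E F G A Bb C#; C# is degree 7, and the triad built there (C#-E-G) is diminished, so it is vii°.

vii° in D major; vii° in D minor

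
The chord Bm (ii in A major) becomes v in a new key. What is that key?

E minor

The numeral v denotes a minor triad on scale degree 5. With B on degree 5, the tonic of the new key is E.
Degree 5 carries a minor triad in natural-minor keys, so the destination is E minor.
Check: the diatonic triads of E minor (natural minor) are Em (i), F#dim (ii°), G (III), Am (iv), Bm (v), C (VI), D (VII) — Bm is indeed v.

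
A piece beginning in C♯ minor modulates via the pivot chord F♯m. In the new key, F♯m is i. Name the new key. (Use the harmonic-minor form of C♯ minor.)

The numeral i denotes a minor triad on scale degree 1. With F♯ on degree 1, the tonic of the new key is F♯.
Degree 1 carries a minor triad in minor keys, so the destination is F♯ minor.
Check: the diatonic triads of F♯ minor (natural minor) are F♯m (i), G♯dim (ii°), A (III), Bm (iv), C♯m (v), D (VI), E (VII) — F♯m is indeed i.

F♯ minor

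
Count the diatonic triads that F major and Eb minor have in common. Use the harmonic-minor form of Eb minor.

1

Diatonic triads of F major: F (I), Gm (ii), Am (iii), Bb (IV), C (V), Dm (vi), Edim (vii°).
Diatonic triads of Eb minor (harmonic minor): Ebm (i), Fdim (ii°), Gbaug (III+), Abm (iv), Bb (V), Cb (VI), Ddim (vii°).
Matching root and quality in both lists: Bb.
That gives 1 common triad.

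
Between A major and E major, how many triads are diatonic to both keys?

4

Diatonic triads of A major: A (I), Bm (ii), C#m (iii), D (IV), E (V), F#m (vi), G#dim (vii°).
Diatonic triads of E major: E (I), F#m (ii), G#m (iii), A (IV), B (V), C#m (vi), D#dim (vii°).
Matching root and quality in both lists: A, C#m, E, F#m.
That gives 4 common triads.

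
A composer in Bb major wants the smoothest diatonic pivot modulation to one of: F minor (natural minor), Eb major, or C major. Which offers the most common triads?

Triads of Bb major: Bb (I), Cm (ii), Dm (iii), Eb (IV), F (V), Gm (vi), Adim (vii°).
F minor (natural minor) shares 2: Cm, Eb.
Eb major shares 4: Bb, Cm, Eb, Gm.
C major shares 2: Dm, F.
The most common triads (4) are shared with Eb major.

Eb major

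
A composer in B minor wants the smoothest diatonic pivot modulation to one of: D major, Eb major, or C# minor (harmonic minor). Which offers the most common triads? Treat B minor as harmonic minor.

D major

Triads of B minor (harmonic minor): B minor (i), C# diminished (ii°), D augmented (III+), E minor (iv), F# major (V), G major (VI), A# diminished (vii°).
D major shares 4: Bm, C#dim, Em, G.
Eb major shares 0: none.
C# minor (harmonic minor) shares 0: none.
The most common triads (4) are shared with D major.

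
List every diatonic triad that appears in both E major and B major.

E, G#m, B, C#m

Triads in E major: E (I), F#m (ii), G#m (iii), A (IV), B (V), C#m (vi), D#dim (vii°).
Triads in B major: B (I), C#m (ii), D#m (iii), E (IV), F# (V), G#m (vi), A#dim (vii°).
Shared triads with their functions: E (I in E major, IV in B major); G#m (iii in E major, vi in B major); B (V in E major, I in B major); C#m (vi in E major, ii in B major).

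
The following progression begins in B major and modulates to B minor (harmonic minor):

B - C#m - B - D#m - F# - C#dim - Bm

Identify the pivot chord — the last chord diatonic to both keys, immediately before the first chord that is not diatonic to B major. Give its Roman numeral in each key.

F# — V in B major, V in B minor

Chords diatonic to B major: B, C#m, D#m, E, F#, G#m, A#dim.
Reading the progression, the first chord not in that set is C#dim, so the modulation leaves B major there.
The chord immediately before C#dim is F#, which is diatonic to both keys: V in B major and V in B minor.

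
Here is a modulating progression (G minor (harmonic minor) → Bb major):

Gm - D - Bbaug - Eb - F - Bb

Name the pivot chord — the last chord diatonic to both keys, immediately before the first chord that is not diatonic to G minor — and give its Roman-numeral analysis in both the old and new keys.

Eb — VI in G minor, IV in Bb major

Chords diatonic to G minor: Gm, Adim, Bbaug, Cm, D, Eb, F#dim.
Reading the progression, the first chord not in that set is F, so the modulation leaves G minor there.
The chord immediately before F is Eb, which is diatonic to both keys: VI in G minor and IV in Bb major.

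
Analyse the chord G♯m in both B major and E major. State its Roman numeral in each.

vi in B major; iii in E major

The scale of B major is B C♯ D♯ E F♯ G♯ A♯; G♯ is degree 6, and the triad built there (G♯-B-D♯) is minor, so it is vi.
The scale of E major is E F♯ G♯ A B C♯ D♯; G♯ is degree 3, and the triad built there (G♯-B-D♯) is minor, so it is iii.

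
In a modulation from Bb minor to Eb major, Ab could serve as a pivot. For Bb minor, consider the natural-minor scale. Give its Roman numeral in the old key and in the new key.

The scale of Bb minor (natural minor) is Bb C Db Eb F Gb Ab; Ab is degree 7, and the triad built there (Ab-C-Eb) is major, so it is VII.
The scale of Eb major is Eb F G Ab Bb C D; Ab is degree 4, and the triad built there (Ab-C-Eb) is major, so it is IV.

VII in Bb minor; IV in Eb major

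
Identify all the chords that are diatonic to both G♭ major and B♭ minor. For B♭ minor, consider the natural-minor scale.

G♭, B♭m, D♭, E♭m

Triads in G♭ major: G♭ (I), A♭m (ii), B♭m (iii), C♭ (IV), D♭ (V), E♭m (vi), Fdim (vii°).
Triads in B♭ minor (natural minor): B♭m (i), Cdim (ii°), D♭ (III), E♭m (iv), Fm (v), G♭ (VI), A♭ (VII).
Shared triads with their functions: G♭ (I in G♭ major, VI in B♭ minor); B♭m (iii in G♭ major, i in B♭ minor); D♭ (V in G♭ major, III in B♭ minor); E♭m (vi in G♭ major, iv in B♭ minor).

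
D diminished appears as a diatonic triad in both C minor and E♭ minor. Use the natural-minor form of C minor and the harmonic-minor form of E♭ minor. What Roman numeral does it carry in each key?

The scale of C minor (natural minor) is C D E♭ F G A♭ B♭; D is degree 2, and the triad built there (D-F-A♭) is diminished, so it is ii°.
The scale of E♭ minor (harmonic minor) is E♭ F G♭ A♭ B♭ C♭ D; D is degree 7, and the triad built there (D-F-A♭) is diminished, so it is vii°.

ii° in C minor; vii° in E♭ minor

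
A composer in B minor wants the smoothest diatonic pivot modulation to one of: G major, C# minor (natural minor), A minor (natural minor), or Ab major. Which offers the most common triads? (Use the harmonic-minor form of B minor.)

Triads of B minor (harmonic minor): B minor (i), C# diminished (ii°), D augmented (III+), E minor (iv), F# major (V), G major (VI), A# diminished (vii°).
G major shares 3: Bm, Em, G.
C# minor (natural minor) shares 0: none.
A minor (natural minor) shares 2: Em, G.
Ab major shares 0: none.
The most common triads (3) are shared with G major.

G major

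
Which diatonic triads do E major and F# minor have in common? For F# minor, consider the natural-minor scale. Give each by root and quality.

E, F#m, A, C#m

Triads in E major: E major (I), F# minor (ii), G# minor (iii), A major (IV), B major (V), C# minor (vi), D# diminished (vii°).
Triads in F# minor (natural minor): F# minor (i), G# diminished (ii°), A major (III), B minor (iv), C# minor (v), D major (VI), E major (VII).
Shared triads with their functions: E major (I in E major, VII in F# minor); F# minor (ii in E major, i in F# minor); A major (IV in E major, III in F# minor); C# minor (vi in E major, v in F# minor).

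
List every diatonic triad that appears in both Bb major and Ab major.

Cm, Eb

Triads in Bb major: Bb (I), Cm (ii), Dm (iii), Eb (IV), F (V), Gm (vi), Adim (vii°).
Triads in Ab major: Ab (I), Bbm (ii), Cm (iii), Db (IV), Eb (V), Fm (vi), Gdim (vii°).
Shared triads with their functions: Cm (ii in Bb major, iii in Ab major); Eb (IV in Bb major, V in Ab major).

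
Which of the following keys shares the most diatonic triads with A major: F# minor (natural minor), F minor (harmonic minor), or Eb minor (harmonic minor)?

Triads of A major: A major (I), B minor (ii), C# minor (iii), D major (IV), E major (V), F# minor (vi), G# diminished (vii°).
F# minor (natural minor) shares 7: A, Bm, C#m, D, E, F#m, G#dim.
F minor (harmonic minor) shares 0: none.
Eb minor (harmonic minor) shares 0: none.
The most common triads (7) are shared with F# minor.

F# minor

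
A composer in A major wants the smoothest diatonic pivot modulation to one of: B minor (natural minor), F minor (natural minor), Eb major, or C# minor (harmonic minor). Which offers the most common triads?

Triads of A major: A (I), Bm (ii), C#m (iii), D (IV), E (V), F#m (vi), G#dim (vii°).
B minor (natural minor) shares 4: A, Bm, D, F#m.
F minor (natural minor) shares 0: none.
Eb major shares 0: none.
C# minor (harmonic minor) shares 3: A, C#m, F#m.
The most common triads (4) are shared with B minor.

B minor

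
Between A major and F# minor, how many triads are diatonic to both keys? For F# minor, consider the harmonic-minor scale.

4

Diatonic triads of A major: A (I), Bm (ii), C#m (iii), D (IV), E (V), F#m (vi), G#dim (vii°).
Diatonic triads of F# minor (harmonic minor): F#m (i), G#dim (ii°), Aaug (III+), Bm (iv), C# (V), D (VI), E#dim (vii°).
Matching root and quality in both lists: Bm, D, F#m, G#dim.
That gives 4 common triads.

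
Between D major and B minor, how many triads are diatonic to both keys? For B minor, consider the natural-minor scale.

7

Diatonic triads of D major: D (I), Em (ii), F#m (iii), G (IV), A (V), Bm (vi), C#dim (vii°).
Diatonic triads of B minor (natural minor): Bm (i), C#dim (ii°), D (III), Em (iv), F#m (v), G (VI), A (VII).
Matching root and quality in both lists: D, Em, F#m, G, A, Bm, C#dim.
That gives 7 common triads.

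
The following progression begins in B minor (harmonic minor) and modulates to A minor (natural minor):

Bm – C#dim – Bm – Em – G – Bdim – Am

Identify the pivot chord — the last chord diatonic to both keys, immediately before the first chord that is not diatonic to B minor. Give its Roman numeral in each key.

Chords diatonic to B minor: Bm, C#dim, Daug, Em, F#, G, A#dim.
Reading the progression, the first chord not in that set is Bdim, so the modulation leaves B minor there.
The chord immediately before Bdim is G, which is diatonic to both keys: VI in B minor and VII in A minor.

G — VI in B minor, VII in A minor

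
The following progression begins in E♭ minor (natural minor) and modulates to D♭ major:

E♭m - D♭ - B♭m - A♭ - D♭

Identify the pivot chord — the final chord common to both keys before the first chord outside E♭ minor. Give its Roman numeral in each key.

B♭m — v in E♭ minor, vi in D♭ major

Chords diatonic to E♭ minor: E♭m, Fdim, G♭, A♭m, B♭m, C♭, D♭.
Reading the progression, the first chord not in that set is A♭, so the modulation leaves E♭ minor there.
The chord immediately before A♭ is B♭m, which is diatonic to both keys: v in E♭ minor and vi in D♭ major.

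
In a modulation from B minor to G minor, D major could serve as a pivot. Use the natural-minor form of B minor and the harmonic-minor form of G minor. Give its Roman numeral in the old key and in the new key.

III in B minor; V in G minor

The scale of B minor (natural minor) is B C# D E F# G A; D is degree 3, and the triad built there (D-F#-A) is major, so it is III.
The scale of G minor (harmonic minor) is G A Bb C D Eb F#; D is degree 5, and the triad built there (D-F#-A) is major, so it is V.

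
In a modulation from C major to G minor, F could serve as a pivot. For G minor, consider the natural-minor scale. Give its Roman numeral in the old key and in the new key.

IV in C major; VII in G minor

The scale of C major is C D E F G A B; F is degree 4, and the triad built there (F-A-C) is major, so it is IV.
The scale of G minor (natural minor) is G A Bb C D Eb F; F is degree 7, and the triad built there (F-A-C) is major, so it is VII.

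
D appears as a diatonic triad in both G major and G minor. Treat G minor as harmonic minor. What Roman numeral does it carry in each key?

V in G major; V in G minor

The scale of G major is G A B C D E F#; D is degree 5, and the triad built there (D-F#-A) is major, so it is V.
The scale of G minor (harmonic minor) is G A Bb C D Eb F#; D is degree 5, and the triad built there (D-F#-A) is major, so it is V.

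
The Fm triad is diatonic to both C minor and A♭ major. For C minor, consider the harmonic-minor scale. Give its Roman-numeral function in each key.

The scale of C minor (harmonic minor) is C D E♭ F G A♭ B; F is degree 4, and the triad built there (F-A♭-C) is minor, so it is iv.
The scale of A♭ major is A♭ B♭ C D♭ E♭ F G; F is degree 6, and the triad built there (F-A♭-C) is minor, so it is vi.

iv in C minor; vi in A♭ major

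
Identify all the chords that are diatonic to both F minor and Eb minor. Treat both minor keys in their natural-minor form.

Triads in F minor (natural minor): Fm (i), Gdim (ii°), Ab (III), Bbm (iv), Cm (v), Db (VI), Eb (VII).
Triads in Eb minor (natural minor): Ebm (i), Fdim (ii°), Gb (III), Abm (iv), Bbm (v), Cb (VI), Db (VII).
Shared triads with their functions: Bbm (iv in F minor, v in Eb minor); Db (VI in F minor, VII in Eb minor).

Bbm, Db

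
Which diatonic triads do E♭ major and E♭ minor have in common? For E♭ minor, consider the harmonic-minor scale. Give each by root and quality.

B♭, Ddim

Triads in E♭ major: E♭ major (I), F minor (ii), G minor (iii), A♭ major (IV), B♭ major (V), C minor (vi), D diminished (vii°).
Triads in E♭ minor (harmonic minor): E♭ minor (i), F diminished (ii°), G♭ augmented (III+), A♭ minor (iv), B♭ major (V), C♭ major (VI), D diminished (vii°).
Shared triads with their functions: B♭ major (V in E♭ major, V in E♭ minor); D diminished (vii° in E♭ major, vii° in E♭ minor).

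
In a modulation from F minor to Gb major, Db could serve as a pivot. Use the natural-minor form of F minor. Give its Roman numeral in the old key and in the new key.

The scale of F minor (natural minor) is F G Ab Bb C Db Eb; Db is degree 6, and the triad built there (Db-F-Ab) is major, so it is VI.
The scale of Gb major is Gb Ab Bb Cb Db Eb F; Db is degree 5, and the triad built there (Db-F-Ab) is major, so it is V.

VI in F minor; V in Gb major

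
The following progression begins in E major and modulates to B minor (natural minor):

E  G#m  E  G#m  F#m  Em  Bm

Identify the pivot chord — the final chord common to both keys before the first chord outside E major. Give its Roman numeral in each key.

Chords diatonic to E major: E, F#m, G#m, A, B, C#m, D#dim.
Reading the progression, the first chord not in that set is Em, so the modulation leaves E major there.
The chord immediately before Em is F#m, which is diatonic to both keys: ii in E major and v in B minor.

F#m — ii in E major, v in B minor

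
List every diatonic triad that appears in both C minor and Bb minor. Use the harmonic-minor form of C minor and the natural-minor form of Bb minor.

Triads in C minor (harmonic minor): Cm (i), Ddim (ii°), Ebaug (III+), Fm (iv), G (V), Ab (VI), Bdim (vii°).
Triads in Bb minor (natural minor): Bbm (i), Cdim (ii°), Db (III), Ebm (iv), Fm (v), Gb (VI), Ab (VII).
Shared triads with their functions: Fm (iv in C minor, v in Bb minor); Ab (VI in C minor, VII in Bb minor).

Fm, Ab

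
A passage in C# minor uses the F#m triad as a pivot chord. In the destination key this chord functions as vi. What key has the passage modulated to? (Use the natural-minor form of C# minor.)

The numeral vi denotes a minor triad on scale degree 6. With F# on degree 6, the tonic of the new key is A.
Degree 6 carries a minor triad in major keys, so the destination is A major.
Check: the diatonic triads of A major are A (I), Bm (ii), C#m (iii), D (IV), E (V), F#m (vi), G#dim (vii°) — F#m is indeed vi.

A major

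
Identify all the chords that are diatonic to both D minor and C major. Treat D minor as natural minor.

Triads in D minor (natural minor): Dm (i), Edim (ii°), F (III), Gm (iv), Am (v), Bb (VI), C (VII).
Triads in C major: C (I), Dm (ii), Em (iii), F (IV), G (V), Am (vi), Bdim (vii°).
Shared triads with their functions: Dm (i in D minor, ii in C major); F (III in D minor, IV in C major); Am (v in D minor, vi in C major); C (VII in D minor, I in C major).

Dm, F, Am, C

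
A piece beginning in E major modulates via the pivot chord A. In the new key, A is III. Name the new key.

The numeral III denotes a major triad on scale degree 3. With A on degree 3, the tonic of the new key is F♯.
Degree 3 carries a major triad in natural-minor keys, so the destination is F♯ minor.
Check: the diatonic triads of F♯ minor (natural minor) are F♯m (i), G♯dim (ii°), A (III), Bm (iv), C♯m (v), D (VI), E (VII) — A is indeed III.

F♯ minor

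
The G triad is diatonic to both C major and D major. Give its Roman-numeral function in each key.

The scale of C major is C D E F G A B; G is degree 5, and the triad built there (G-B-D) is major, so it is V.
The scale of D major is D E F# G A B C#; G is degree 4, and the triad built there (G-B-D) is major, so it is IV.

V in C major; IV in D major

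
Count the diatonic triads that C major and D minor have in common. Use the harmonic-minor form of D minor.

1

Diatonic triads of C major: C major (I), D minor (ii), E minor (iii), F major (IV), G major (V), A minor (vi), B diminished (vii°).
Diatonic triads of D minor (harmonic minor): D minor (i), E diminished (ii°), F augmented (III+), G minor (iv), A major (V), B♭ major (VI), C♯ diminished (vii°).
Matching root and quality in both lists: D minor.
That gives 1 common triad.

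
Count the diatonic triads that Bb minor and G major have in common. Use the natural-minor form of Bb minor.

0

Diatonic triads of Bb minor (natural minor): Bb minor (i), C diminished (ii°), Db major (III), Eb minor (iv), F minor (v), Gb major (VI), Ab major (VII).
Diatonic triads of G major: G major (I), A minor (ii), B minor (iii), C major (IV), D major (V), E minor (vi), F# diminished (vii°).
No triad has the same root and quality in both keys.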